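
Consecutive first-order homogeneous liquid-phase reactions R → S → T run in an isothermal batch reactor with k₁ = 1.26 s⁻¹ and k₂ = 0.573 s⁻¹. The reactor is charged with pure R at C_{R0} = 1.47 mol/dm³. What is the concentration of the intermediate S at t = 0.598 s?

The intermediate concentration in a first-order A→B→C sequence is C_S = k₁C_{R0}(e^(−k₁t) − e^(−k₂t))/(k₂−k₁).
e^(−k₁t) = e^(−1.26×0.598) = e^(−0.7535) = 0.4707; e^(−k₂t) = e^(−0.3427) = 0.7099.
C_S = 1.26×1.47/(0.573−1.26) × (0.4707−0.7099) = (-2.696)×(-0.2392) = 0.6448 mol/dm³.

0.645 mol/dm³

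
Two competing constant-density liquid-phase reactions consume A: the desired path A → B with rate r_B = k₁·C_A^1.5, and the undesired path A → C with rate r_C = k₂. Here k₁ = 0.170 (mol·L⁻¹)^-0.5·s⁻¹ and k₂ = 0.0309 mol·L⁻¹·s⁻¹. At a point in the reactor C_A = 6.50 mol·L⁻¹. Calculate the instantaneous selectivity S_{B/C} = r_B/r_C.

91.2

S_{B/C} = r_B/r_C = (k₁·C_A^1.5)/(k₂) = (k₁/k₂)·C_A^1.5.
= (0.170×6.500^1.5) / (0.0309) = 2.817/0.03090 = 91.2.
Since the desired path is higher order in A, keeping C_A high (PFR or concentrated feed) favours B.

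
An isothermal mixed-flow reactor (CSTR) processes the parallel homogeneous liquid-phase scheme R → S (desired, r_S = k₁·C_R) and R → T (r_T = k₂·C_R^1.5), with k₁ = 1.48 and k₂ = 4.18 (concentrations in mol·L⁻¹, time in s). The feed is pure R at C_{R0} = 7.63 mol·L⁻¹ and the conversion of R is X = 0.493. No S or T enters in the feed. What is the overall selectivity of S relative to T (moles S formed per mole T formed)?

Exit C_R = C_{R0}(1−X) = 7.63×0.507 = 3.868 mol·L⁻¹.
In a CSTR the entire volume is at exit conditions, so r_S = 1.48×3.868 = 5.725 and r_T = 4.18×3.868^1.5 = 31.80.
Overall selectivity = C_S/C_T = r_Sτ/(r_Tτ) = r_S/r_T = 0.180.

0.180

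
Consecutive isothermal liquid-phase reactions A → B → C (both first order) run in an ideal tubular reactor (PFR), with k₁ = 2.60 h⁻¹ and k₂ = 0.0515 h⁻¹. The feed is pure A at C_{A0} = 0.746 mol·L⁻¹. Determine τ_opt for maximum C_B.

1.54 h

The intermediate peaks when r₁ = r₂, i.e. k₁e^(−k₁τ) = k₂e^(−k₂τ), giving τ_opt = ln(k₂/k₁)/(k₂−k₁).
= ln(0.0515/2.60)/(0.0515−2.60) = ln(0.01981)/-2.549 = -3.922/-2.549 = 1.54 h.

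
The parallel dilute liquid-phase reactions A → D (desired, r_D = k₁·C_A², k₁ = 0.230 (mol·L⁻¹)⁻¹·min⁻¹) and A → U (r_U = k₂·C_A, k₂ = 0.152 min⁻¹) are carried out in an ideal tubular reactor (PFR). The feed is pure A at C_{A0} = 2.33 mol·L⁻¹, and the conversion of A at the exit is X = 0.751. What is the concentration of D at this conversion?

C_A = C_{A0}(1−X) = 0.5802 mol·L⁻¹.
Along a PFR/batch, dC_U/dC_A = −r_U/(r_D+r_U) = −k₂/(k₂+k₁·C_A).
Integrating from C_{A0} to C_A: C_U = (0.152/0.230)·ln[(0.152+0.230·2.33)/(0.152+0.230·0.580)] = 0.6609·ln(0.6879/0.2854) = 0.5813 mol·L⁻¹.
Then C_D = (C_{A0}−C_A) − C_U = 1.750 − 0.5813 = 1.169 mol·L⁻¹.

1.17 mol·L⁻¹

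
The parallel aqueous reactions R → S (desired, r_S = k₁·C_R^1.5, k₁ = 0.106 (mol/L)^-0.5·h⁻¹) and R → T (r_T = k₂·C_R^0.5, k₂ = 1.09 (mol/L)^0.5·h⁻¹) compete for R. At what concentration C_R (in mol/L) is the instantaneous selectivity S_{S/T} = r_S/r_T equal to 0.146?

1.50 mol/L

S_{S/T} = (k₁/k₂)·C_R ⇒ C_R = S·k₂/k₁.
= 0.146×1.09/0.106 = 1.50 mol/L.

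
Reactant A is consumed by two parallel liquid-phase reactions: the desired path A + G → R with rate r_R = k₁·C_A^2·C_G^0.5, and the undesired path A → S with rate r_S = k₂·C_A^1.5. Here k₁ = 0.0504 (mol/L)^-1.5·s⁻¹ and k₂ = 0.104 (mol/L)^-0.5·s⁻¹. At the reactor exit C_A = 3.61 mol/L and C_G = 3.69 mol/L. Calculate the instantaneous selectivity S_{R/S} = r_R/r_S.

S_{R/S} = r_R/r_S = (k₁·C_A^2·C_G^0.5)/(k₂·C_A^1.5) = (k₁/k₂)·C_A^0.5·C_G^0.5.
= (0.0504×3.610^2×3.690^0.5) / (0.104×3.610^1.5) = 1.262/0.7133 = 1.77.
Since the desired path is higher order in A, keeping C_A high (PFR or concentrated feed) favours R.

1.77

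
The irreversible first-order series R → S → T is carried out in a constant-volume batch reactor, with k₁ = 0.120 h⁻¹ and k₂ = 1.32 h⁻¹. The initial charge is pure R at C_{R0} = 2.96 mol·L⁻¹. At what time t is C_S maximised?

2.00 h

The intermediate peaks when r₁ = r₂, i.e. k₁e^(−k₁t) = k₂e^(−k₂t), giving t_opt = ln(k₂/k₁)/(k₂−k₁).
= ln(1.32/0.120)/(1.32−0.120) = ln(11.00)/1.200 = 2.398/1.200 = 2.00 h.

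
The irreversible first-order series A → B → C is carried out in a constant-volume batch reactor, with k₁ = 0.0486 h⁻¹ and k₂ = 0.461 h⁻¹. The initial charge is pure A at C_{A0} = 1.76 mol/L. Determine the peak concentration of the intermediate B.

For a first-order series the maximum intermediate yield is C_{B,max}/C_{A0} = (k₁/k₂)^[k₂/(k₂−k₁)].
= (0.0486/0.461)^(0.461/(0.461−0.0486)) = (0.1054)^(1.118) = 0.08087.
C_{B,max} = 0.08087×1.76 = 0.142 mol/L.

0.142 mol/L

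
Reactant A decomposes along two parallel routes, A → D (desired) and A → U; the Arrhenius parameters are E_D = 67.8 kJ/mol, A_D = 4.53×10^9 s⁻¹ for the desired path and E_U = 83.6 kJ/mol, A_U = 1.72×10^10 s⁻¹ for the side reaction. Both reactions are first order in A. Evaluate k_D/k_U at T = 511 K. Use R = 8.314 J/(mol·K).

Since both paths have the same order in A, the concentration cancels and S_{D/U} = k_D/k_U = (A_D/A_U)·exp[(E_U−E_D)/(RT)].
(E_U−E_D)/(RT) = (83.6−67.8)×10³/(8.314×511) = 15800/4248 = 3.719.
k_D/k_U = (4.53×10^9/1.72×10^10)·exp(3.719) = 0.2634 × 41.22 = 10.9.

10.9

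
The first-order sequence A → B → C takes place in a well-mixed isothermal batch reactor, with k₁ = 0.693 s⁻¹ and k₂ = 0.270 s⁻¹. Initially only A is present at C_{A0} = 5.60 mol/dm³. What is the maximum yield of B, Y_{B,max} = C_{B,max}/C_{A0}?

0.548

At the optimum, C_{B,max}/C_{A0} = (k₁/k₂)^[k₂/(k₂−k₁)].
= (0.693/0.270)^(0.270/(0.270−0.693)) = (2.567)^(-0.6383) = 0.5479.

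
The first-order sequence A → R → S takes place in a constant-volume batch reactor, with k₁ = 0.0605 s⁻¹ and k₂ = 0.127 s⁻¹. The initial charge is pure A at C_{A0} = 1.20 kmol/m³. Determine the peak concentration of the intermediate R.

Evaluating C_R at t_opt = ln(k₂/k₁)/(k₂−k₁) gives C_{R,max}/C_{A0} = (k₁/k₂)^[k₂/(k₂−k₁)].
= (0.0605/0.127)^(0.127/(0.127−0.0605)) = (0.4764)^(1.910) = 0.2426.
C_{R,max} = 0.2426×1.20 = 0.291 kmol/m³.

0.291 kmol/m³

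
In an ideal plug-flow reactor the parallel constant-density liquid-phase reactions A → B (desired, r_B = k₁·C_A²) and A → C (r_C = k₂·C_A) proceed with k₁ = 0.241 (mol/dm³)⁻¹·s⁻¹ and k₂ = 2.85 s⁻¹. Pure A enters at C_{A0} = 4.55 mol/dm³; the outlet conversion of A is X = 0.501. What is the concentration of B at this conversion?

C_A = C_{A0}(1−X) = 2.270 mol/dm³.
Along a PFR/batch, dC_C/dC_A = −r_C/(r_B+r_C) = −k₂/(k₂+k₁·C_A).
Integrating from C_{A0} to C_A: C_C = (2.85/0.241)·ln[(2.85+0.241·4.55)/(2.85+0.241·2.27)] = 11.83·ln(3.947/3.397) = 1.773 mol/dm³.
Then C_B = (C_{A0}−C_A) − C_C = 2.280 − 1.773 = 0.5069 mol/dm³.

0.507 mol/dm³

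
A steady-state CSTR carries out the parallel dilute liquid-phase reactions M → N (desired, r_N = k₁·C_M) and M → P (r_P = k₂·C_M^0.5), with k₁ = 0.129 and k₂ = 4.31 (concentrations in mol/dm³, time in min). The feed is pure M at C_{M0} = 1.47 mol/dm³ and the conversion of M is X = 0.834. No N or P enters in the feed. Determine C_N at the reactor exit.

Exit C_M = C_{M0}(1−X) = 1.47×0.166 = 0.2440 mol/dm³.
In a CSTR the entire volume is at exit conditions, so r_N = 0.129×0.2440 = 0.03148 and r_P = 4.31×0.2440^0.5 = 2.129.
Fraction of consumed M going to N: r_N/(r_N+r_P) = 0.01457.
C_N = 0.01457·C_{M0}·X = 0.01457×1.47×0.834 = 0.0179 mol/dm³.

0.0179 mol/dm³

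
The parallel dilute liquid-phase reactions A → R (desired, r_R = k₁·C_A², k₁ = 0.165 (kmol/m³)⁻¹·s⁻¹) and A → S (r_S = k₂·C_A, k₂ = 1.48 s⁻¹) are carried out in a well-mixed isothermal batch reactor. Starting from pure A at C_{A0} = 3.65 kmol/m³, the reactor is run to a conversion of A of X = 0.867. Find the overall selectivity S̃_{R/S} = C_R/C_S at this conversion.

C_A = C_{A0}(1−X) = 0.4854 kmol/m³.
Along a PFR/batch, dC_S/dC_A = −r_S/(r_R+r_S) = −k₂/(k₂+k₁·C_A).
Integrating from C_{A0} to C_A: C_S = (1.48/0.165)·ln[(1.48+0.165·3.65)/(1.48+0.165·0.485)] = 8.970·ln(2.082/1.560) = 2.590 kmol/m³.
Then C_R = (C_{A0}−C_A) − C_S = 3.165 − 2.590 = 0.5750 kmol/m³.
S̃_{R/S} = C_R/C_S = 0.5750/2.590 = 0.222.

0.222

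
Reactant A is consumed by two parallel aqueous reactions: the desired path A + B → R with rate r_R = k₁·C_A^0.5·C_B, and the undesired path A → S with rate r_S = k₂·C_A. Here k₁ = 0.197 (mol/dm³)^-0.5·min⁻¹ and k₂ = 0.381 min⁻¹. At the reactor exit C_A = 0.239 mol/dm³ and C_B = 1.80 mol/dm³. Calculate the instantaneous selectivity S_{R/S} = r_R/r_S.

1.90

S_{R/S} = r_R/r_S = (k₁·C_A^0.5·C_B)/(k₂·C_A) = (k₁/k₂)·C_A^-0.5·C_B.
= (0.197×0.2390^0.5×1.800) / (0.381×0.2390) = 0.1734/0.09106 = 1.90.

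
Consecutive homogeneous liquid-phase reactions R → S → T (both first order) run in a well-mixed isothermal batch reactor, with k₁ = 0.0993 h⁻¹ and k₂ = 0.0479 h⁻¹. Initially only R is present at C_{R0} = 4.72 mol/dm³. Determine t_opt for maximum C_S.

14.2 h

The intermediate peaks when r₁ = r₂, i.e. k₁e^(−k₁t) = k₂e^(−k₂t), giving t_opt = ln(k₂/k₁)/(k₂−k₁).
= ln(0.0479/0.0993)/(0.0479−0.0993) = ln(0.4824)/-0.05140 = -0.7290/-0.05140 = 14.2 h.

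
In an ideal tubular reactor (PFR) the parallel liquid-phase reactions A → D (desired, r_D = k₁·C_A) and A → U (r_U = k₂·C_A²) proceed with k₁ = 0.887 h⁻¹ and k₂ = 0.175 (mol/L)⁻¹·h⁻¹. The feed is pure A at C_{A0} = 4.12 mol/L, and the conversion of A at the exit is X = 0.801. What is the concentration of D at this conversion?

2.26 mol/L

C_A = C_{A0}(1−X) = 0.8199 mol/L.
Along a PFR/batch, dC_D/dC_A = −r_D/(r_D+r_U) = −k₁/(k₁+k₂·C_A).
Integrating from C_{A0} to C_A: C_D = (0.887/0.175)·ln[(0.887+0.175·4.12)/(0.887+0.175·0.820)] = 5.069·ln(1.608/1.030) = 2.255 mol/L.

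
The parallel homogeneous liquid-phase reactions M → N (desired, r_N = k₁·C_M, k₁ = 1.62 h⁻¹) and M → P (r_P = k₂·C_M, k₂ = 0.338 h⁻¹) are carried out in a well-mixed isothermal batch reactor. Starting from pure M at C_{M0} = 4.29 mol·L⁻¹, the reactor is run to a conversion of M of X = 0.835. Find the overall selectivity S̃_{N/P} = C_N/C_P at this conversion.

C_M = C_{M0}(1−X) = 0.7079 mol·L⁻¹.
Both paths are first order in M, so the instantaneous fraction to N is constant: dC_N/d(−C_M) = k₁/(k₁+k₂) = 0.8274.
C_N = 0.8274·(C_{M0}−C_M) = 0.8274×3.582 = 2.96 mol·L⁻¹.
C_P = (C_{M0}−C_M)−C_N = 0.6184 mol·L⁻¹; S̃_{N/P} = 2.964/0.6184 = 4.79.

4.79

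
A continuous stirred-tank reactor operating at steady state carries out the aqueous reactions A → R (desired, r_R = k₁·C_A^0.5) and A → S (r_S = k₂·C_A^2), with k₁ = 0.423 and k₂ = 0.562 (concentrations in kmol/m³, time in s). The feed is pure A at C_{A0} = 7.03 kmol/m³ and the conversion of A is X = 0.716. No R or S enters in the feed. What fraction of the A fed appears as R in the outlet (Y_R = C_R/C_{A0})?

Exit C_A = C_{A0}(1−X) = 7.03×0.284 = 1.997 kmol/m³.
In a CSTR the entire volume is at exit conditions, so r_R = 0.423×1.997^0.5 = 0.5977 and r_S = 0.562×1.997^2 = 2.240.
Fraction of consumed A going to R: r_R/(r_R+r_S) = 0.2106.
C_R = 0.2106·C_{A0}·X = 0.2106×7.03×0.716 = 1.06 kmol/m³; Y_R = C_R/C_{A0} = 0.151.

0.151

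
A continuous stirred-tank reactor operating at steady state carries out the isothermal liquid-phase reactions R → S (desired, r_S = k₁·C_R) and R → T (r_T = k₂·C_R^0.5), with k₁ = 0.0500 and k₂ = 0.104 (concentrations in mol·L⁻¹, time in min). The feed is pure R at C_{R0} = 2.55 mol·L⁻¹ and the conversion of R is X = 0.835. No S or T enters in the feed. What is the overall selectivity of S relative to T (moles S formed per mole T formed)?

Exit C_R = C_{R0}(1−X) = 2.55×0.165 = 0.4208 mol·L⁻¹.
Rates in a CSTR are evaluated at the outlet concentration: r_S = 0.0500×0.4208 = 0.02104, r_T = 0.104×0.4208^0.5 = 0.06746.
Overall selectivity = C_S/C_T = r_Sτ/(r_Tτ) = r_S/r_T = 0.312.

0.312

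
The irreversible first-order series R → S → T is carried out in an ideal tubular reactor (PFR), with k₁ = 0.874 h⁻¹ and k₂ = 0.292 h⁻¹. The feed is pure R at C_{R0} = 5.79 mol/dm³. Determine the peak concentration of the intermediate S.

Evaluating C_S at τ_opt = ln(k₂/k₁)/(k₂−k₁) gives C_{S,max}/C_{R0} = (k₁/k₂)^[k₂/(k₂−k₁)].
= (0.874/0.292)^(0.292/(0.292−0.874)) = (2.993)^(-0.5017) = 0.5769.
C_{S,max} = 0.5769×5.79 = 3.34 mol/dm³.

3.34 mol/dm³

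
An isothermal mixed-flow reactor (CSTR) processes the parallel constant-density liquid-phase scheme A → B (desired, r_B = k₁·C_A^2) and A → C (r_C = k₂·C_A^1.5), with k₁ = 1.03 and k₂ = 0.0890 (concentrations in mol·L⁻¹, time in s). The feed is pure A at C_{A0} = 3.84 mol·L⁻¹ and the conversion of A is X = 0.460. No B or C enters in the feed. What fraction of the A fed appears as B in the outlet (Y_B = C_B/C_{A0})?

Exit C_A = C_{A0}(1−X) = 3.84×0.540 = 2.074 mol·L⁻¹.
A CSTR operates uniformly at the exit composition, giving r_B = 4.429 and r_C = 0.2658 (each k·C_A^n at C_A = 2.074).
Fraction of consumed A going to B: r_B/(r_B+r_C) = 0.9434.
C_B = 0.9434·C_{A0}·X = 0.9434×3.84×0.460 = 1.67 mol·L⁻¹; Y_B = C_B/C_{A0} = 0.434.

0.434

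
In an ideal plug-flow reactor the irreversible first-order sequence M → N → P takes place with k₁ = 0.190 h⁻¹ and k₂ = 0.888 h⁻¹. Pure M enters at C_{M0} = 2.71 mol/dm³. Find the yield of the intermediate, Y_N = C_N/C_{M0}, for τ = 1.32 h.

For first-order series with pure M initially, C_N(τ) = k₁C_{M0}/(k₂−k₁)·(e^(−k₁τ) − e^(−k₂τ)).
e^(−k₁τ) = e^(−0.190×1.32) = e^(−0.2508) = 0.7782; e^(−k₂τ) = e^(−1.172) = 0.3097.
C_N = 0.190×2.71/(0.888−0.190) × (0.7782−0.3097) = 0.7377×0.4685 = 0.3456 mol/dm³.
Y_N = C_N/C_{M0} = 0.3456/2.71 = 0.128.

0.128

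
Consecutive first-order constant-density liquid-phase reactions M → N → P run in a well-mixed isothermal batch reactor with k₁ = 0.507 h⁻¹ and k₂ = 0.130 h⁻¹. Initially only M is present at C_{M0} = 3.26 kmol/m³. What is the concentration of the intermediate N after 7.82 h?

1.50 kmol/m³

For first-order series with pure M initially, C_N(t) = k₁C_{M0}/(k₂−k₁)·(e^(−k₁t) − e^(−k₂t)).
e^(−k₁t) = e^(−0.507×7.82) = e^(−3.965) = 0.01897; e^(−k₂t) = e^(−1.017) = 0.3618.
C_N = 0.507×3.26/(0.130−0.507) × (0.01897−0.3618) = (-4.384)×(-0.3429) = 1.503 kmol/m³.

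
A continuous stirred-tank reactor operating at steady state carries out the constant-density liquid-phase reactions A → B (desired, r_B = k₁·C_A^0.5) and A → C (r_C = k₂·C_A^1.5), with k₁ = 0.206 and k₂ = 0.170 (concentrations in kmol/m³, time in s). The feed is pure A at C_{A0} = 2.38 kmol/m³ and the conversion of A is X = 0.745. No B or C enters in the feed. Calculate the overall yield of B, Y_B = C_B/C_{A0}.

Exit C_A = C_{A0}(1−X) = 2.38×0.255 = 0.6069 kmol/m³.
Rates in a CSTR are evaluated at the outlet concentration: r_B = 0.206×0.6069^0.5 = 0.1605, r_C = 0.170×0.6069^1.5 = 0.08038.
Fraction of consumed A going to B: r_B/(r_B+r_C) = 0.6663.
C_B = 0.6663·C_{A0}·X = 0.6663×2.38×0.745 = 1.18 kmol/m³; Y_B = C_B/C_{A0} = 0.496.

0.496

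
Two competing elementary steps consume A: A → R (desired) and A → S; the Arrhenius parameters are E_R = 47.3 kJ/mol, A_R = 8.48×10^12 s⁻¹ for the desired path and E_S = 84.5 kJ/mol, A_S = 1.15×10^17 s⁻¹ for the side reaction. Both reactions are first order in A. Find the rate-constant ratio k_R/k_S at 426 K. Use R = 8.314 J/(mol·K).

Since both paths have the same order in A, the concentration cancels and S_{R/S} = k_R/k_S = (A_R/A_S)·exp[(E_S−E_R)/(RT)].
(E_S−E_R)/(RT) = (84.5−47.3)×10³/(8.314×426) = 37200/3542 = 10.50.
k_R/k_S = (8.48×10^12/1.15×10^17)·exp(10.50) = 7.374×10^-5 × 36433 = 2.69.

2.69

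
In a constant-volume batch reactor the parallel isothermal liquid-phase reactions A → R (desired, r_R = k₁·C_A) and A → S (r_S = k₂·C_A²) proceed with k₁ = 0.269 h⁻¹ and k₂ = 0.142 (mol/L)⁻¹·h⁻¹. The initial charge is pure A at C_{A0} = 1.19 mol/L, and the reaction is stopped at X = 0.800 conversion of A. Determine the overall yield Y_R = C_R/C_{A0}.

C_A = C_{A0}(1−X) = 0.2380 mol/L.
Along a PFR/batch, dC_R/dC_A = −r_R/(r_R+r_S) = −k₁/(k₁+k₂·C_A).
Integrating from C_{A0} to C_A: C_R = (0.269/0.142)·ln[(0.269+0.142·1.19)/(0.269+0.142·0.238)] = 1.894·ln(0.4380/0.3028) = 0.6992 mol/L.
Y_R = C_R/C_{A0} = 0.6992/1.19 = 0.588.

0.588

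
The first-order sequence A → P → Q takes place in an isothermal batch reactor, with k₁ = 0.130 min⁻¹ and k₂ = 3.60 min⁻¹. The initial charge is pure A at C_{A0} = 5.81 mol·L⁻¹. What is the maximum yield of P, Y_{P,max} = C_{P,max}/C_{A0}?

Evaluating C_P at t_opt = ln(k₂/k₁)/(k₂−k₁) gives C_{P,max}/C_{A0} = (k₁/k₂)^[k₂/(k₂−k₁)].
= (0.130/3.60)^(3.60/(3.60−0.130)) = (0.03611)^(1.037) = 0.03189.

0.0319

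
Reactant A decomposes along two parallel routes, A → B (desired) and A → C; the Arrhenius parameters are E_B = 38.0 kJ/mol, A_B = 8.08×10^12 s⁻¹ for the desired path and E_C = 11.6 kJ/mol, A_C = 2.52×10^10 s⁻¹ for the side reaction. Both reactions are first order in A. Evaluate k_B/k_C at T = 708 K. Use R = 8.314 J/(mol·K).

Since both paths have the same order in A, the concentration cancels and S_{B/C} = k_B/k_C = (A_B/A_C)·exp[(E_C−E_B)/(RT)].
(E_C−E_B)/(RT) = (11.6−38.0)×10³/(8.314×708) = -26400/5886 = -4.485.
k_B/k_C = (8.08×10^12/2.52×10^10)·exp(-4.485) = 320.6 × 0.01128 = 3.62.
Since E_B > E_C, raising the temperature improves selectivity toward B.

3.62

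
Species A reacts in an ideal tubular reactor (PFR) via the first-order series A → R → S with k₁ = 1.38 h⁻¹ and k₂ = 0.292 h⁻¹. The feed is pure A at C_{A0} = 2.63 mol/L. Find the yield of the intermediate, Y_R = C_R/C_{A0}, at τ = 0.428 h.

0.417

Solving the coupled first-order balances gives C_R(τ) = [k₁/(k₂−k₁)]·C_{A0}·(e^(−k₁τ) − e^(−k₂τ)).
e^(−k₁τ) = e^(−1.38×0.428) = e^(−0.5906) = 0.5540; e^(−k₂τ) = e^(−0.1250) = 0.8825.
C_R = 1.38×2.63/(0.292−1.38) × (0.5540−0.8825) = (-3.336)×(-0.3285) = 1.096 mol/L.
Y_R = C_R/C_{A0} = 1.096/2.63 = 0.417.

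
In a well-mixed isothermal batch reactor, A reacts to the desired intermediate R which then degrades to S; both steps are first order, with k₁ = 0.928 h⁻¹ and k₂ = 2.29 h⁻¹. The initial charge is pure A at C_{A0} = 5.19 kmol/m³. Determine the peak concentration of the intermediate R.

1.14 kmol/m³

Evaluating C_R at t_opt = ln(k₂/k₁)/(k₂−k₁) gives C_{R,max}/C_{A0} = (k₁/k₂)^[k₂/(k₂−k₁)].
= (0.928/2.29)^(2.29/(2.29−0.928)) = (0.4052)^(1.681) = 0.2190.
C_{R,max} = 0.2190×5.19 = 1.14 kmol/m³.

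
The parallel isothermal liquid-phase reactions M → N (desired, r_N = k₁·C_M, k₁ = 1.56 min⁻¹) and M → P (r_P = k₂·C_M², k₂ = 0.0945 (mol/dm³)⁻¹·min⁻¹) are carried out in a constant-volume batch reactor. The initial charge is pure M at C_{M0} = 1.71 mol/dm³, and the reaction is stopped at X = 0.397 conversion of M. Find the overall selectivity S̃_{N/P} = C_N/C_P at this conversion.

C_M = C_{M0}(1−X) = 1.031 mol/dm³.
Along a PFR/batch, dC_N/dC_M = −r_N/(r_N+r_P) = −k₁/(k₁+k₂·C_M).
Integrating from C_{M0} to C_M: C_N = (1.56/0.0945)·ln[(1.56+0.0945·1.71)/(1.56+0.0945·1.03)] = 16.51·ln(1.722/1.657) = 0.6269 mol/dm³.
C_P = (C_{M0}−C_M)−C_N = 0.05197 mol/dm³; S̃_{N/P} = 0.6269/0.05197 = 12.1.

12.1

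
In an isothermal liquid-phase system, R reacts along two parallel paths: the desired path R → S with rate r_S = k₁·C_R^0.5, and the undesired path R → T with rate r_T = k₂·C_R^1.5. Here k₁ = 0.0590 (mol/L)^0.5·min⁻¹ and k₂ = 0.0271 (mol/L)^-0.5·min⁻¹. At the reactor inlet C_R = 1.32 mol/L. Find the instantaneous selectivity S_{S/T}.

S_{S/T} = r_S/r_T = (k₁·C_R^0.5)/(k₂·C_R^1.5) = (k₁/k₂)·C_R⁻¹.
= (0.0590×1.320^0.5) / (0.0271×1.320^1.5) = 0.06779/0.04110 = 1.65.

1.65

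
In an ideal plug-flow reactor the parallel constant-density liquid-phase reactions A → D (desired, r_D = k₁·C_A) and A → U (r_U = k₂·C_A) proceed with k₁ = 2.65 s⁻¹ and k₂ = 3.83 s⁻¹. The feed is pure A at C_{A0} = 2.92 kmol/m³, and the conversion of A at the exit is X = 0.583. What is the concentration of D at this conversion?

0.696 kmol/m³

C_A = C_{A0}(1−X) = 1.218 kmol/m³.
Both paths are first order in A, so the instantaneous fraction to D is constant: dC_D/d(−C_A) = k₁/(k₁+k₂) = 0.4090.
C_D = 0.4090·(C_{A0}−C_A) = 0.4090×1.702 = 0.696 kmol/m³.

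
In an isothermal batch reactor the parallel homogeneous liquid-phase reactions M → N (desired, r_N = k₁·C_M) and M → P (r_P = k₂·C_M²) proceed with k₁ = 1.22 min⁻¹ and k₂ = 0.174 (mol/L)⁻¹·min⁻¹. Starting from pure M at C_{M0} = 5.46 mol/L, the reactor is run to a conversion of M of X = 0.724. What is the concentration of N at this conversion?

C_M = C_{M0}(1−X) = 1.507 mol/L.
Along a PFR/batch, dC_N/dC_M = −r_N/(r_N+r_P) = −k₁/(k₁+k₂·C_M).
Integrating from C_{M0} to C_M: C_N = (1.22/0.174)·ln[(1.22+0.174·5.46)/(1.22+0.174·1.51)] = 7.011·ln(2.170/1.482) = 2.673 mol/L.

2.67 mol/L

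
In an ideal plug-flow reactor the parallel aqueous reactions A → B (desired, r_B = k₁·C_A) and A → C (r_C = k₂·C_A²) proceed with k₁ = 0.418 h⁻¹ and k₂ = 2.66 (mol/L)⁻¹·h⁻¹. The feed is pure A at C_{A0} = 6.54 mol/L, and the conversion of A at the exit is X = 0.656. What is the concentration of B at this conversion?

C_A = C_{A0}(1−X) = 2.250 mol/L.
Along a PFR/batch, dC_B/dC_A = −r_B/(r_B+r_C) = −k₁/(k₁+k₂·C_A).
Integrating from C_{A0} to C_A: C_B = (0.418/2.66)·ln[(0.418+2.66·6.54)/(0.418+2.66·2.25)] = 0.1571·ln(17.81/6.402) = 0.1608 mol/L.

0.161 mol/L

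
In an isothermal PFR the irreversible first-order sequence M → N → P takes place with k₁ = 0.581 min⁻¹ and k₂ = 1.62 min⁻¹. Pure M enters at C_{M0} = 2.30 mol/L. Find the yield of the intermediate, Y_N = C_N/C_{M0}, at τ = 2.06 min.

0.149

Solving the coupled first-order balances gives C_N(τ) = [k₁/(k₂−k₁)]·C_{M0}·(e^(−k₁τ) − e^(−k₂τ)).
e^(−k₁τ) = e^(−0.581×2.06) = e^(−1.197) = 0.3021; e^(−k₂τ) = e^(−3.337) = 0.03554.
C_N = 0.581×2.30/(1.62−0.581) × (0.3021−0.03554) = 1.286×0.2666 = 0.3429 mol/L.
Y_N = C_N/C_{M0} = 0.3429/2.30 = 0.149.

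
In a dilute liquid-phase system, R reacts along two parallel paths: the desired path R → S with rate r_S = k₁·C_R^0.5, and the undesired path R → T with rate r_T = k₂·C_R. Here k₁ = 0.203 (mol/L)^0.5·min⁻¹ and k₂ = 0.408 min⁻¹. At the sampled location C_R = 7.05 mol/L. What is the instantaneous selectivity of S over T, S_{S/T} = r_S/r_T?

S_{S/T} = r_S/r_T = (k₁·C_R^0.5)/(k₂·C_R) = (k₁/k₂)·C_R^-0.5.
= (0.203×7.050^0.5) / (0.408×7.050) = 0.5390/2.876 = 0.187.
The undesired path is higher order in R, so low C_R (CSTR or dilute feed) favours S.

0.187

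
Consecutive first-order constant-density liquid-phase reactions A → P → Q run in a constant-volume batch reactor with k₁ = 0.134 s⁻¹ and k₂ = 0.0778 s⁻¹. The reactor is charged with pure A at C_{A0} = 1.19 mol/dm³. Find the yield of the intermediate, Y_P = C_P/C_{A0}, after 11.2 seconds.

For first-order series with pure A initially, C_P(t) = k₁C_{A0}/(k₂−k₁)·(e^(−k₁t) − e^(−k₂t)).
e^(−k₁t) = e^(−0.134×11.2) = e^(−1.501) = 0.2230; e^(−k₂t) = e^(−0.8714) = 0.4184.
C_P = 0.134×1.19/(0.0778−0.134) × (0.2230−0.4184) = (-2.837)×(-0.1954) = 0.5545 mol/dm³.
Y_P = C_P/C_{A0} = 0.5545/1.19 = 0.466.

0.466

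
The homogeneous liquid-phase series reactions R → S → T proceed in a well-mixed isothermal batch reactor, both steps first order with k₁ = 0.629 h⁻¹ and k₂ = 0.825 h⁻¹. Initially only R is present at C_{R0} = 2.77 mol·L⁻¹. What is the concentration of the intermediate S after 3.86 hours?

The intermediate concentration in a first-order A→B→C sequence is C_S = k₁C_{R0}(e^(−k₁t) − e^(−k₂t))/(k₂−k₁).
e^(−k₁t) = e^(−0.629×3.86) = e^(−2.428) = 0.08822; e^(−k₂t) = e^(−3.184) = 0.04140.
C_S = 0.629×2.77/(0.825−0.629) × (0.08822−0.04140) = 8.889×0.04682 = 0.4162 mol·L⁻¹.

0.416 mol·L⁻¹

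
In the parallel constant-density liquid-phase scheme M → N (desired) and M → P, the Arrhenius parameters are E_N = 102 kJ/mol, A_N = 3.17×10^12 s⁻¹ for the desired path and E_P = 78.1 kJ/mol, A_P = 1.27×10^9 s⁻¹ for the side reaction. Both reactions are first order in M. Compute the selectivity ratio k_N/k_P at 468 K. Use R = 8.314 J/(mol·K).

With equal orders, S_{N/P} = k_N/k_P = (A_N/A_P)·exp[(E_P−E_N)/(RT)].
(E_P−E_N)/(RT) = (78.1−102)×10³/(8.314×468) = -23900/3891 = -6.142.
k_N/k_P = (3.17×10^12/1.27×10^9)·exp(-6.142) = 2496 × 0.002150 = 5.37.
Since E_N > E_P, raising the temperature improves selectivity toward N.

5.37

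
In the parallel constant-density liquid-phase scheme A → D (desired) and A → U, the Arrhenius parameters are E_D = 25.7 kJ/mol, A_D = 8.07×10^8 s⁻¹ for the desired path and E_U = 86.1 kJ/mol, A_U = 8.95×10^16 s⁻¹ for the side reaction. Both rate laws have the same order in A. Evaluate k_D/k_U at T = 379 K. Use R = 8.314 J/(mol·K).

Since both paths have the same order in A, the concentration cancels and S_{D/U} = k_D/k_U = (A_D/A_U)·exp[(E_U−E_D)/(RT)].
(E_U−E_D)/(RT) = (86.1−25.7)×10³/(8.314×379) = 60400/3151 = 19.17.
k_D/k_U = (8.07×10^8/8.95×10^16)·exp(19.17) = 9.017×10^-9 × 2.112×10^8 = 1.90.

1.90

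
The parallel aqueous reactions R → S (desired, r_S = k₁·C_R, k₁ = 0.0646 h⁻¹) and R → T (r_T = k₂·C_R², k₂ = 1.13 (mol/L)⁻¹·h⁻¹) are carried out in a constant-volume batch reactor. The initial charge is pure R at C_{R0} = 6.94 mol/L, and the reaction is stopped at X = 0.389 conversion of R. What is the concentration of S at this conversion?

0.0279 mol/L

C_R = C_{R0}(1−X) = 4.240 mol/L.
Along a PFR/batch, dC_S/dC_R = −r_S/(r_S+r_T) = −k₁/(k₁+k₂·C_R).
Integrating from C_{R0} to C_R: C_S = (0.0646/1.13)·ln[(0.0646+1.13·6.94)/(0.0646+1.13·4.24)] = 0.05717·ln(7.907/4.856) = 0.02787 mol/L.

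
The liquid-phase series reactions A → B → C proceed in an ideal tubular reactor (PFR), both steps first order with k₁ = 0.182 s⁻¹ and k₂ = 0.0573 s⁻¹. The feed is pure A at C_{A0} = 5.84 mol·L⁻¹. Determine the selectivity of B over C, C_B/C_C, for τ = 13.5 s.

1.50

Solving the coupled first-order balances gives C_B(τ) = [k₁/(k₂−k₁)]·C_{A0}·(e^(−k₁τ) − e^(−k₂τ)).
e^(−k₁τ) = e^(−0.182×13.5) = e^(−2.457) = 0.08569; e^(−k₂τ) = e^(−0.7735) = 0.4614.
C_B = 0.182×5.84/(0.0573−0.182) × (0.08569−0.4614) = (-8.523)×(-0.3757) = 3.202 mol·L⁻¹.
C_A = C_{A0}e^(−k₁τ) = 0.5004 mol·L⁻¹, so C_C = C_{A0}−C_A−C_B = 2.137 mol·L⁻¹; C_B/C_C = 1.50.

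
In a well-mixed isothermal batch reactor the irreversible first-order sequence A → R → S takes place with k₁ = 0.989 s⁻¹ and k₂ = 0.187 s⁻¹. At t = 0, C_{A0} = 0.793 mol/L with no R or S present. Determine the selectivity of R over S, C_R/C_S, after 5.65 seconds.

0.741

For first-order series with pure A initially, C_R(t) = k₁C_{A0}/(k₂−k₁)·(e^(−k₁t) − e^(−k₂t)).
e^(−k₁t) = e^(−0.989×5.65) = e^(−5.588) = 0.003743; e^(−k₂t) = e^(−1.057) = 0.3477.
C_R = 0.989×0.793/(0.187−0.989) × (0.003743−0.3477) = (-0.9779)×(-0.3439) = 0.3363 mol/L.
C_A = C_{A0}e^(−k₁t) = 0.002968 mol/L, so C_S = C_{A0}−C_A−C_R = 0.4537 mol/L; C_R/C_S = 0.741.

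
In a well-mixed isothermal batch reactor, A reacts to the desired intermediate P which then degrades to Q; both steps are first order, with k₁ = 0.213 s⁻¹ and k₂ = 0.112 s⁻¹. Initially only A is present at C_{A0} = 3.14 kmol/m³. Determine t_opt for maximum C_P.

6.36 s

Setting dC_P/dt = 0 gives t_opt = ln(k₂/k₁)/(k₂−k₁).
= ln(0.112/0.213)/(0.112−0.213) = ln(0.5258)/-0.1010 = -0.6428/-0.1010 = 6.36 s.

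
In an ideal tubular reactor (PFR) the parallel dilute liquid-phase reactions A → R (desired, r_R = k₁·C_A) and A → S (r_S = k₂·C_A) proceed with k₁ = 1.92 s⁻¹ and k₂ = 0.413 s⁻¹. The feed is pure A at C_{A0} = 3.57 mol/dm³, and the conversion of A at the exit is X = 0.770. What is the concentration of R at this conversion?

2.26 mol/dm³

C_A = C_{A0}(1−X) = 0.8211 mol/dm³.
Both paths are first order in A, so the instantaneous fraction to R is constant: dC_R/d(−C_A) = k₁/(k₁+k₂) = 0.8230.
C_R = 0.8230·(C_{A0}−C_A) = 0.8230×2.749 = 2.26 mol/dm³.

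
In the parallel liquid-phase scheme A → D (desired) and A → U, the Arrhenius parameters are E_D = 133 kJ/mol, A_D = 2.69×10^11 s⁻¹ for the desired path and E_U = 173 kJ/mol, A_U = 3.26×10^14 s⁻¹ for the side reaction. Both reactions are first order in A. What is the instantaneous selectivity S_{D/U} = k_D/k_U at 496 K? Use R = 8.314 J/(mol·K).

k_D/k_U = (A_D/A_U)·exp[−(E_D−E_U)/(RT)] = (A_D/A_U)·exp[(E_U−E_D)/(RT)].
(E_U−E_D)/(RT) = (173−133)×10³/(8.314×496) = 40000/4124 = 9.700.
k_D/k_U = (2.69×10^11/3.26×10^14)·exp(9.700) = 8.252×10^-4 × 16316 = 13.5.
Since E_D < E_U, lowering the temperature improves selectivity toward D.

13.5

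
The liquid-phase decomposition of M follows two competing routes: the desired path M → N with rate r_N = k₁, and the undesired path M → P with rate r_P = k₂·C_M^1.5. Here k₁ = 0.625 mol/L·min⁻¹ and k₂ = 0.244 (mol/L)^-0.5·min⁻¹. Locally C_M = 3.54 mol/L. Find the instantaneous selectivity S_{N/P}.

0.385

S_{N/P} = r_N/r_P = (k₁)/(k₂·C_M^1.5) = (k₁/k₂)·C_M^-1.5.
= (0.625) / (0.244×3.540^1.5) = 0.6250/1.625 = 0.385.
The undesired path is higher order in M, so low C_M (CSTR or dilute feed) favours N.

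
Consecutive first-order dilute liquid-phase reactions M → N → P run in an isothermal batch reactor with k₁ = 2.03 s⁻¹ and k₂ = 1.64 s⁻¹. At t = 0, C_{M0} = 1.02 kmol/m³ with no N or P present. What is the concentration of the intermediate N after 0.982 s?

0.337 kmol/m³

The intermediate concentration in a first-order A→B→C sequence is C_N = k₁C_{M0}(e^(−k₁t) − e^(−k₂t))/(k₂−k₁).
e^(−k₁t) = e^(−2.03×0.982) = e^(−1.993) = 0.1362; e^(−k₂t) = e^(−1.610) = 0.1998.
C_N = 2.03×1.02/(1.64−2.03) × (0.1362−0.1998) = (-5.309)×(-0.06357) = 0.3375 kmol/m³.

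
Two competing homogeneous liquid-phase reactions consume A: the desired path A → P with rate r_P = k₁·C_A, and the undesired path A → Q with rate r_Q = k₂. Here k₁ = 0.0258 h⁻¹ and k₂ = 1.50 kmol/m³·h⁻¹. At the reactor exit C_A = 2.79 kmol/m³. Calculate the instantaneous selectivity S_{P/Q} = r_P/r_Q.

S_{P/Q} = r_P/r_Q = (k₁·C_A)/(k₂) = (k₁/k₂)·C_A.
= (0.0258×2.790) / (1.50) = 0.07198/1.500 = 0.0480.
Since the desired path is higher order in A, keeping C_A high (PFR or concentrated feed) favours P.

0.0480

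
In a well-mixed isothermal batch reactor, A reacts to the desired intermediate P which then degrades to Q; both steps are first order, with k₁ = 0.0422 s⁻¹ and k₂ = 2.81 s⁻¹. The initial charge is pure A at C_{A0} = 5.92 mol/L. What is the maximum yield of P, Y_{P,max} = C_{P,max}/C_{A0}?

0.0141

For a first-order series the maximum intermediate yield is C_{P,max}/C_{A0} = (k₁/k₂)^[k₂/(k₂−k₁)].
= (0.0422/2.81)^(2.81/(2.81−0.0422)) = (0.01502)^(1.015) = 0.01409.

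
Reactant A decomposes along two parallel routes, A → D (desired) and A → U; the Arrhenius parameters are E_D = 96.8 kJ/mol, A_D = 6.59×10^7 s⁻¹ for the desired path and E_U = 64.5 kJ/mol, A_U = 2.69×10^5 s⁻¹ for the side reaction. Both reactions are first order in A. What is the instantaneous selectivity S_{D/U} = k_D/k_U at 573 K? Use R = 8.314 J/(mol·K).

Since both paths have the same order in A, the concentration cancels and S_{D/U} = k_D/k_U = (A_D/A_U)·exp[(E_U−E_D)/(RT)].
(E_U−E_D)/(RT) = (64.5−96.8)×10³/(8.314×573) = -32300/4764 = -6.780.
k_D/k_U = (6.59×10^7/2.69×10^5)·exp(-6.780) = 245.0 × 0.001136 = 0.278.

0.278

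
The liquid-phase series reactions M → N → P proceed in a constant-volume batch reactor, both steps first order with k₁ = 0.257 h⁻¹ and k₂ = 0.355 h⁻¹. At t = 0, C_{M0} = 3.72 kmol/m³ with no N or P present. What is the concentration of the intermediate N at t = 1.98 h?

The intermediate concentration in a first-order A→B→C sequence is C_N = k₁C_{M0}(e^(−k₁t) − e^(−k₂t))/(k₂−k₁).
e^(−k₁t) = e^(−0.257×1.98) = e^(−0.5089) = 0.6012; e^(−k₂t) = e^(−0.7029) = 0.4951.
C_N = 0.257×3.72/(0.355−0.257) × (0.6012−0.4951) = 9.756×0.1060 = 1.034 kmol/m³.

1.03 kmol/m³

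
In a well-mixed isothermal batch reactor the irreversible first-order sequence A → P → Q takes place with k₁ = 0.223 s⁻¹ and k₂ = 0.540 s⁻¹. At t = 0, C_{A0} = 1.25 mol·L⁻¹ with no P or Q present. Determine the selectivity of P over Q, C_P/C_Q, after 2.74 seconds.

0.941

For first-order series with pure A initially, C_P(t) = k₁C_{A0}/(k₂−k₁)·(e^(−k₁t) − e^(−k₂t)).
e^(−k₁t) = e^(−0.223×2.74) = e^(−0.6110) = 0.5428; e^(−k₂t) = e^(−1.480) = 0.2277.
C_P = 0.223×1.25/(0.540−0.223) × (0.5428−0.2277) = 0.8793×0.3151 = 0.2771 mol·L⁻¹.
C_A = C_{A0}e^(−k₁t) = 0.6785 mol·L⁻¹, so C_Q = C_{A0}−C_A−C_P = 0.2945 mol·L⁻¹; C_P/C_Q = 0.941.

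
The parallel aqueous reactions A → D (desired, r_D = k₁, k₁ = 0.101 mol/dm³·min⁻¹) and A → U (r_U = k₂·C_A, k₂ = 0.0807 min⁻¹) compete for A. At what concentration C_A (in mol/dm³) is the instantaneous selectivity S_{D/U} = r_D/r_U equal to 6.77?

0.185 mol/dm³

S_{D/U} = (k₁/k₂)·C_A⁻¹ ⇒ C_A = (S·k₂/k₁)^(-1).
= (6.77×0.0807/0.101)^(-1) = (5.409)^(-1) = 0.185 mol/dm³.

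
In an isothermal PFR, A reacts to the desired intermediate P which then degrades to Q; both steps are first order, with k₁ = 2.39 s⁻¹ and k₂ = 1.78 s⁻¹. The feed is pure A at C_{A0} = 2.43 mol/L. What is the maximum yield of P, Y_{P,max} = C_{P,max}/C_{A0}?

0.423

For a first-order series the maximum intermediate yield is C_{P,max}/C_{A0} = (k₁/k₂)^[k₂/(k₂−k₁)].
= (2.39/1.78)^(1.78/(1.78−2.39)) = (1.343)^(-2.918) = 0.4232.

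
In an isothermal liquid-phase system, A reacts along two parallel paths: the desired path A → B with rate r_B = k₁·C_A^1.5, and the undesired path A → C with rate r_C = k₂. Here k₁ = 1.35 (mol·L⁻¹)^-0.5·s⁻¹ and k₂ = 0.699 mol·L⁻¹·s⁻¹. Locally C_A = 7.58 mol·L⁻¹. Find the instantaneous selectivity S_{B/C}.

40.3

S_{B/C} = r_B/r_C = (k₁·C_A^1.5)/(k₂) = (k₁/k₂)·C_A^1.5.
= (1.35×7.580^1.5) / (0.699) = 28.17/0.6990 = 40.3.
Since the desired path is higher order in A, keeping C_A high (PFR or concentrated feed) favours B.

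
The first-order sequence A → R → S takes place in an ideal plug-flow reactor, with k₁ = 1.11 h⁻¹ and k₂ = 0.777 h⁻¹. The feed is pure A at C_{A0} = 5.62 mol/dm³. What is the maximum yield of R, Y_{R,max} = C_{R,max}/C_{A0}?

At the optimum, C_{R,max}/C_{A0} = (k₁/k₂)^[k₂/(k₂−k₁)].
= (1.11/0.777)^(0.777/(0.777−1.11)) = (1.429)^(-2.333) = 0.4351.

0.435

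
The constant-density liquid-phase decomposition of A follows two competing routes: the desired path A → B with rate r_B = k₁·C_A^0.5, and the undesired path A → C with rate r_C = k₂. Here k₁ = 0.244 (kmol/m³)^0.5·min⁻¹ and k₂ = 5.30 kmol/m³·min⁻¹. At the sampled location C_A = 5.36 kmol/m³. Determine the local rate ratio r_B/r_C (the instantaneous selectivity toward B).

S_{B/C} = r_B/r_C = (k₁·C_A^0.5)/(k₂) = (k₁/k₂)·C_A^0.5.
= (0.244×5.360^0.5) / (5.30) = 0.5649/5.300 = 0.107.

0.107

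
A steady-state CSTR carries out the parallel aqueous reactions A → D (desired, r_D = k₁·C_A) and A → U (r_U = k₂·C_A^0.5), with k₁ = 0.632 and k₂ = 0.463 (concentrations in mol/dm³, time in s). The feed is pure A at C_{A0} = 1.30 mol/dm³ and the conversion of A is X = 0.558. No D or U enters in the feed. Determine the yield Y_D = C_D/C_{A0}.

0.284

Exit C_A = C_{A0}(1−X) = 1.30×0.442 = 0.5746 mol/dm³.
In a CSTR the entire volume is at exit conditions, so r_D = 0.632×0.5746 = 0.3631 and r_U = 0.463×0.5746^0.5 = 0.3510.
Fraction of consumed A going to D: r_D/(r_D+r_U) = 0.5085.
C_D = 0.5085·C_{A0}·X = 0.5085×1.30×0.558 = 0.369 mol/dm³; Y_D = C_D/C_{A0} = 0.284.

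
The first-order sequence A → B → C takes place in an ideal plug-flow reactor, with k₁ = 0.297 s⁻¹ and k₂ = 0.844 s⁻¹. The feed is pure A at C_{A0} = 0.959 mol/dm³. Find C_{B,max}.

Evaluating C_B at τ_opt = ln(k₂/k₁)/(k₂−k₁) gives C_{B,max}/C_{A0} = (k₁/k₂)^[k₂/(k₂−k₁)].
= (0.297/0.844)^(0.844/(0.844−0.297)) = (0.3519)^(1.543) = 0.1996.
C_{B,max} = 0.1996×0.959 = 0.191 mol/dm³.

0.191 mol/dm³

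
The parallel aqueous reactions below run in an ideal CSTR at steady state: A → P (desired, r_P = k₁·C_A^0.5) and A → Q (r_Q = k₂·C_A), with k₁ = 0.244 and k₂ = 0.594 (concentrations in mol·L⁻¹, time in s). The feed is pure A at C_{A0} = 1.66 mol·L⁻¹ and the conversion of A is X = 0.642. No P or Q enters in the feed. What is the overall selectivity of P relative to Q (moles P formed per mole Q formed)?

0.533

Exit C_A = C_{A0}(1−X) = 1.66×0.358 = 0.5943 mol·L⁻¹.
In a CSTR the entire volume is at exit conditions, so r_P = 0.244×0.5943^0.5 = 0.1881 and r_Q = 0.594×0.5943 = 0.3530.
Overall selectivity = C_P/C_Q = r_Pτ/(r_Qτ) = r_P/r_Q = 0.533.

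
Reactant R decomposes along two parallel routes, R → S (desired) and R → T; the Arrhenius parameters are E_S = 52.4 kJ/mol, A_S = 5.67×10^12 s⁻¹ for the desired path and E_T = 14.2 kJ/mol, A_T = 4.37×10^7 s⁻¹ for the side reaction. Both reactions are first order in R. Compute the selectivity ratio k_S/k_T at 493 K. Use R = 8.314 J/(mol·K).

11.6

With equal orders, S_{S/T} = k_S/k_T = (A_S/A_T)·exp[(E_T−E_S)/(RT)].
(E_T−E_S)/(RT) = (14.2−52.4)×10³/(8.314×493) = -38200/4099 = -9.320.
k_S/k_T = (5.67×10^12/4.37×10^7)·exp(-9.320) = 1.297×10^5 × 8.963×10^-5 = 11.6.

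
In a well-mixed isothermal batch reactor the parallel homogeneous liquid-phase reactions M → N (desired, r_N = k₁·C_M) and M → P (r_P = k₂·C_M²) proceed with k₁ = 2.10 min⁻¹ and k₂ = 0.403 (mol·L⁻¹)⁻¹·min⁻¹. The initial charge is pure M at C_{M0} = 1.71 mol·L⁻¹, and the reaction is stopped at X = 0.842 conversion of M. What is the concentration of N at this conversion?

1.22 mol·L⁻¹

C_M = C_{M0}(1−X) = 0.2702 mol·L⁻¹.
Along a PFR/batch, dC_N/dC_M = −r_N/(r_N+r_P) = −k₁/(k₁+k₂·C_M).
Integrating from C_{M0} to C_M: C_N = (2.10/0.403)·ln[(2.10+0.403·1.71)/(2.10+0.403·0.270)] = 5.211·ln(2.789/2.209) = 1.215 mol·L⁻¹.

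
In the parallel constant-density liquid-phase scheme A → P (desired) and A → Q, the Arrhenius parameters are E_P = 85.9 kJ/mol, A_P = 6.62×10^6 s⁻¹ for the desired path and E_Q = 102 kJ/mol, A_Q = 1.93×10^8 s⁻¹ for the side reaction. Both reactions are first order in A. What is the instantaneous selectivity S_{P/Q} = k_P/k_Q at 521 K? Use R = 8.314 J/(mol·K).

With equal orders, S_{P/Q} = k_P/k_Q = (A_P/A_Q)·exp[(E_Q−E_P)/(RT)].
(E_Q−E_P)/(RT) = (102−85.9)×10³/(8.314×521) = 16100/4332 = 3.717.
k_P/k_Q = (6.62×10^6/1.93×10^8)·exp(3.717) = 0.03430 × 41.14 = 1.41.

1.41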